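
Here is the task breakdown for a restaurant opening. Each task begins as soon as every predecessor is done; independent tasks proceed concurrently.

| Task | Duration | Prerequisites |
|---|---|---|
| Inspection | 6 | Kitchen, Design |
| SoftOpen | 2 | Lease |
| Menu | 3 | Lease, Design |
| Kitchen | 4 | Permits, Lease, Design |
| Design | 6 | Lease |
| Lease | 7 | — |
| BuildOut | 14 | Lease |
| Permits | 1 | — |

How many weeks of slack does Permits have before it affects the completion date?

12

Critical path: Lease→Design→Kitchen→Inspection = 7+6+4+6 = 23, so the finish is 23 weeks.
Permits finishes as early as 1 and must finish by 13.
Float = 23 − 11 = 12.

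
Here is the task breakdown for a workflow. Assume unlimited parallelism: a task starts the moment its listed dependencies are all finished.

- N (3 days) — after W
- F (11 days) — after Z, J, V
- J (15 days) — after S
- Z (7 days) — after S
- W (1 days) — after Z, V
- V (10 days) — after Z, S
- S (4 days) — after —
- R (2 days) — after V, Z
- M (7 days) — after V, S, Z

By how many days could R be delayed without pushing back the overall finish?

9

Critical path: S→Z→V→F = 4+7+10+11 = 32, so the finish is 32 days.
Longest path through R: 23 days (earliest finish 23, latest finish 32).
Float = 32 − 23 = 9.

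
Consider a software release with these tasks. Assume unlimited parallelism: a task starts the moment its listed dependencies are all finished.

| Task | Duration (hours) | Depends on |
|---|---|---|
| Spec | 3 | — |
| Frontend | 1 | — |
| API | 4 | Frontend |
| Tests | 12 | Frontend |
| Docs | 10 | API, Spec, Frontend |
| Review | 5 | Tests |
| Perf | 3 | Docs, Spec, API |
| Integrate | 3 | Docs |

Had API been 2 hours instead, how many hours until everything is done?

Actual critical path: Frontend→API→Docs→Perf = 1+4+10+3 = 18 ⇒ 18 hours.
API lies on that path, so at 2 hours the path becomes 16 hours.
New critical path: Frontend→Tests→Review = 1+12+5 = 18 ⇒ 18 hours.

18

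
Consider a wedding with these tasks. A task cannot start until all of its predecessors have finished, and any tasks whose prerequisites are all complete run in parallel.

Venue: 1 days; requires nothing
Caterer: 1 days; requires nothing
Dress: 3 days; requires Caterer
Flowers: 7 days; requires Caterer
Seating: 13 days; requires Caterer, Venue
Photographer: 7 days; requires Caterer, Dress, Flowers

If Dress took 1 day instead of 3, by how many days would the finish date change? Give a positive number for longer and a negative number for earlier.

Baseline: Caterer→Flowers→Photographer = 1+7+7 = 15 → 15 days.
Dress is off the critical path — its longest chain is 11 days, giving 4 of slack.
That remains the longest chain; total 15 days.
Change in finish: 15 − 15 = +0 days.

0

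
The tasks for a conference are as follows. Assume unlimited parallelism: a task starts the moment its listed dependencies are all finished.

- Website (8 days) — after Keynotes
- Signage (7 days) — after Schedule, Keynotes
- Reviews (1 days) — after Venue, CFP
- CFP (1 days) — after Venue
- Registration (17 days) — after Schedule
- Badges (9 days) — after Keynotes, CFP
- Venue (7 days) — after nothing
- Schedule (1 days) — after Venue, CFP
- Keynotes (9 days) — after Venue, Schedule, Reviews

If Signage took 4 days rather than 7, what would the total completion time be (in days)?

Critical path before the change: Venue→CFP→Reviews→Keynotes→Badges = 7+1+1+9+9 = 27 giving 27 days.
The longest path through Signage is only 25 days, so Signage has float 2.
That remains the longest chain; total 27 days.

27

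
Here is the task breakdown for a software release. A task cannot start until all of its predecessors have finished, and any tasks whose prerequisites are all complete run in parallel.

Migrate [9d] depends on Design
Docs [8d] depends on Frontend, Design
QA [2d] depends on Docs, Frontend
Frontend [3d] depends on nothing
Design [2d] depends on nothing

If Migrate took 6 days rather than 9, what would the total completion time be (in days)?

13

As given, the longest chain is Frontend→Docs→QA = 3+8+2 = 13, so the finish is 13 days.
Migrate is off the critical path — its longest chain is 11 days, giving 2 of slack.
That remains the longest chain; total 13 days.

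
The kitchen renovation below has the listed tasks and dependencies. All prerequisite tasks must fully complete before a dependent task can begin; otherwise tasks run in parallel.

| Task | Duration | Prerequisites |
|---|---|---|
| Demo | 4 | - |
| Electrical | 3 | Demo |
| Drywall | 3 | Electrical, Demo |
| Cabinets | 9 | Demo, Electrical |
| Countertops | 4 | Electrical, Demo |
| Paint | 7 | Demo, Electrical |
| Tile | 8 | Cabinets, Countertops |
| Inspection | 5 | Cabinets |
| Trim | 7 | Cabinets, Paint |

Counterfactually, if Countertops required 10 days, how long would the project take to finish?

25

Critical path before the change: Demo→Electrical→Cabinets→Tile = 4+3+9+8 = 24 giving 24 days.
Countertops has 5 days of float (longest path through it is 19).
New critical path: Demo→Electrical→Countertops→Tile = 4+3+10+8 = 25 ⇒ 25 days.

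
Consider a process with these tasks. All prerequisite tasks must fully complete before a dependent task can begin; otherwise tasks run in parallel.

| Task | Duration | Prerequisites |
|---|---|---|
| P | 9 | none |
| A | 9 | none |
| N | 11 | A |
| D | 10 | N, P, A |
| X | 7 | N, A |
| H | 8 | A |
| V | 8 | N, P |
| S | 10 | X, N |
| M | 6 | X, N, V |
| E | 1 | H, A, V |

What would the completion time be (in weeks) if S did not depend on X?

Original critical path: A→N→X→S = 9+11+7+10 = 37 ⇒ 37 weeks.
Without X→S, S's earliest start moves from 27 to 20.
After: A→N→V→M = 9+11+8+6 = 34 → 34 weeks.

34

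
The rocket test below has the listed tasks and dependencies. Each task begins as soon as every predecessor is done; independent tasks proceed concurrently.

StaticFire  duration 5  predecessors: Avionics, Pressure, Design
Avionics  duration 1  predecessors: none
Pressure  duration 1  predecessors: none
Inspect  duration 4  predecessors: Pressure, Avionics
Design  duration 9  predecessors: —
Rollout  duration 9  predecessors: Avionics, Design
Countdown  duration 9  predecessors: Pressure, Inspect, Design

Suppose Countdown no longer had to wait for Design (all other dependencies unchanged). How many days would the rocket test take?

18

Before: longest chain Design→Rollout = 9+9 = 18, finish 18.
Without Design→Countdown, Countdown's earliest start moves from 9 to 5.
The longest chain is now Design→Rollout = 9+9 = 18, so the rocket test takes 18 days.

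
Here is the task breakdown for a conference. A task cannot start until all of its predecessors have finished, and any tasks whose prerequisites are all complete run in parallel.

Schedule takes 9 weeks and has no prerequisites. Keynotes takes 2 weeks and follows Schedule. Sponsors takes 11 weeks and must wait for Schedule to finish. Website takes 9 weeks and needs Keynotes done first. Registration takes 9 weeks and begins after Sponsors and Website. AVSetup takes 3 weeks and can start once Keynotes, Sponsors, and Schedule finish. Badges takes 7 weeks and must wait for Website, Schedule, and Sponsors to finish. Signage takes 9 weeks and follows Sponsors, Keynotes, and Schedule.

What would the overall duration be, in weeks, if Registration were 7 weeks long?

As given, the longest chain is Schedule→Keynotes→Website→Registration = 9+2+9+9 = 29, so the finish is 29 weeks.
Registration is on the critical path; changing it to 7 makes that path 27 weeks.
Now Schedule→Sponsors→Signage = 9+11+9 = 29 is longest, so the finish becomes 29 weeks.

29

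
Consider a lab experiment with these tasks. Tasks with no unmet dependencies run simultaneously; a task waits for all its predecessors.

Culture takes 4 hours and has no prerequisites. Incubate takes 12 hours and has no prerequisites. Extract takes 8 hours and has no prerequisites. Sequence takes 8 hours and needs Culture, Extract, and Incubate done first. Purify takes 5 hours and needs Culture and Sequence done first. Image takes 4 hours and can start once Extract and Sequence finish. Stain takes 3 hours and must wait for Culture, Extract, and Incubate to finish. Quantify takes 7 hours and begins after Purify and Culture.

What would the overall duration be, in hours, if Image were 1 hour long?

32

As given, the longest chain is Incubate→Sequence→Purify→Quantify = 12+8+5+7 = 32, so the finish is 32 hours.
Image is off the critical path — its longest chain is 24 hours, giving 8 of slack.
No other chain overtakes it, so the finish is 32 hours.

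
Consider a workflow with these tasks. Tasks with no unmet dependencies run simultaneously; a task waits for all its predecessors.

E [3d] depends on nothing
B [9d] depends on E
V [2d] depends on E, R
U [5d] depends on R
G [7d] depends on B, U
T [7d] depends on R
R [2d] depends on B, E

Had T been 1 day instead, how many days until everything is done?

As given, the longest chain is E→B→R→U→G = 3+9+2+5+7 = 26, so the finish is 26 days.
T is off the critical path — its longest chain is 21 days, giving 5 of slack.
That remains the longest chain; total 26 days.

26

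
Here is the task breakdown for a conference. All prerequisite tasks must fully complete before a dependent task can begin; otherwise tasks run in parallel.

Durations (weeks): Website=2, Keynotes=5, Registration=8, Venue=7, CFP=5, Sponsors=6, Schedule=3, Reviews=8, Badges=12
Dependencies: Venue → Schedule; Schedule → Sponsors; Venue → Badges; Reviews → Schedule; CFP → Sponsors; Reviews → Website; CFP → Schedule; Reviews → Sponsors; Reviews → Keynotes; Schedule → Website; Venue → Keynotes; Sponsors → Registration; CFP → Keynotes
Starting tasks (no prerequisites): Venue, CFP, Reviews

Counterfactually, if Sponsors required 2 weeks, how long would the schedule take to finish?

The binding path is Reviews→Schedule→Sponsors→Registration = 8+3+6+8 = 25; finish at 25 weeks.
Since Sponsors is critical, the -4 change carries straight to that chain (now 21 weeks).
That remains the longest chain; total 21 weeks.

21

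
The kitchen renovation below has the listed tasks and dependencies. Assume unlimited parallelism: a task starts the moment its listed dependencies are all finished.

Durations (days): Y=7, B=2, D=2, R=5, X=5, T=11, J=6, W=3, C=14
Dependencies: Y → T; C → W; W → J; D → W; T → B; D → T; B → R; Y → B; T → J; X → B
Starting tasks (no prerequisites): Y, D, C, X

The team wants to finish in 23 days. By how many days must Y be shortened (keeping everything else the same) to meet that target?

2

Current finish: 25 days; target: 23.
Y is on every critical path, so each day cut from Y cuts the finish by one (this holds down to a finish of 23).
Need 25 − 23 = 2 days off Y → Y becomes 5 days, finish becomes 23.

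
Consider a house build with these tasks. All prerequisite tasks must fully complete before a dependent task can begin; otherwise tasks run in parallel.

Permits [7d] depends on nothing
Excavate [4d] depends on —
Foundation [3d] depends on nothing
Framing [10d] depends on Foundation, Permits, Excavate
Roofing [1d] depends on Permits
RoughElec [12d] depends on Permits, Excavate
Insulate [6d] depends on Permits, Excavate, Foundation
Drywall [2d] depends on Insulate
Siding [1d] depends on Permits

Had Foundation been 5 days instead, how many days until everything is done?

Critical path before the change: Permits→RoughElec = 7+12 = 19 giving 19 days.
Foundation is off the critical path — its longest chain is 13 days, giving 6 of slack.
The critical path is still Permits→RoughElec; finish is now 19 days.

19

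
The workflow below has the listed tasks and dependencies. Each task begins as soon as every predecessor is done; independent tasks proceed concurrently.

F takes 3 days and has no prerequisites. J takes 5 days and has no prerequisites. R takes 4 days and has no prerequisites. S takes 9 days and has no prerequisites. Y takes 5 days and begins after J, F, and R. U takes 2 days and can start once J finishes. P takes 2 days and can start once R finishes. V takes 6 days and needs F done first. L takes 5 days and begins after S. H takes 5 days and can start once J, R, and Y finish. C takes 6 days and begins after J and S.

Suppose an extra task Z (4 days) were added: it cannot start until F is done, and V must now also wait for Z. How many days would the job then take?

Originally the job takes 15 days.
With Z inserted, V now waits for max(F, Z).
New critical path: J→Y→H = 5+5+5 = 15 ⇒ 15 days.

15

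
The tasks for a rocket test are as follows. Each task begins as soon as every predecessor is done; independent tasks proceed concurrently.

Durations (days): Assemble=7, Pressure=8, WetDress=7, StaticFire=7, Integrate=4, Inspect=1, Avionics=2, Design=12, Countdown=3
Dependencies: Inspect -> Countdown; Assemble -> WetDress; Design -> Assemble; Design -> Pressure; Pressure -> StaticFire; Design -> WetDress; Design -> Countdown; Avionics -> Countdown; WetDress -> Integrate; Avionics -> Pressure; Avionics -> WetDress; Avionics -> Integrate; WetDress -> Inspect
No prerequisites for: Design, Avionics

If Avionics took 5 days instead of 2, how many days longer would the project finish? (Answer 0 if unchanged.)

Critical path before the change: Design→Assemble→WetDress→Inspect→Countdown = 12+7+7+1+3 = 30 giving 30 days.
Avionics is off the critical path — its longest chain is 17 days, giving 13 of slack.
The critical path is still Design→Assemble→WetDress→Inspect→Countdown; finish is now 30 days.
Change in finish: 30 − 30 = +0 days.

0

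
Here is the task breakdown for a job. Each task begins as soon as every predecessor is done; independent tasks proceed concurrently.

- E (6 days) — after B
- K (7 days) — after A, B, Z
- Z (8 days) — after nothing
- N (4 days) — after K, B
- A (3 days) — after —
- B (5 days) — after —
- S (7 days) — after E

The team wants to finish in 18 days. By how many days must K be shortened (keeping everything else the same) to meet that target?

Current finish: 19 days; target: 18.
K is on every critical path, so each day cut from K cuts the finish by one (this holds down to a finish of 18).
Need 19 − 18 = 1 day off K → K becomes 6 days, finish becomes 18.

1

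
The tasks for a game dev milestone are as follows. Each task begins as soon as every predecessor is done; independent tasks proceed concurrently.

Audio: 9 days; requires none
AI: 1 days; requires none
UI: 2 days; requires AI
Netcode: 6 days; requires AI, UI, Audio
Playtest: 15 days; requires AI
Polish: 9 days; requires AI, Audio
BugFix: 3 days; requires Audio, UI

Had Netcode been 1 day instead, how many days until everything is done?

Actual critical path: Audio→Polish = 9+9 = 18 ⇒ 18 days.
The longest path through Netcode is only 15 days, so Netcode has float 3.
No other chain overtakes it, so the finish is 18 days.

18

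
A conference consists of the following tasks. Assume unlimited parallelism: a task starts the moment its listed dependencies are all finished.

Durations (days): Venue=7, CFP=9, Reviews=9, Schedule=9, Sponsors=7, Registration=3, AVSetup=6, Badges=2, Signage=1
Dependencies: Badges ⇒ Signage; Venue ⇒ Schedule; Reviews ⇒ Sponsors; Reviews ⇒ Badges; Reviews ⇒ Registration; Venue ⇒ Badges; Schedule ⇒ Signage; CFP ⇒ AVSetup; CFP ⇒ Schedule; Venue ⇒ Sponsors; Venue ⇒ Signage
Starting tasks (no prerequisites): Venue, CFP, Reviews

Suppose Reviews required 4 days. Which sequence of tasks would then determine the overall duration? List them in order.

CFP, Schedule, Signage

The binding path is CFP→Schedule→Signage = 9+9+1 = 19; finish at 19 days.
The longest path through Reviews is only 16 days, so Reviews has float 3.
That remains the longest chain; total 19 days.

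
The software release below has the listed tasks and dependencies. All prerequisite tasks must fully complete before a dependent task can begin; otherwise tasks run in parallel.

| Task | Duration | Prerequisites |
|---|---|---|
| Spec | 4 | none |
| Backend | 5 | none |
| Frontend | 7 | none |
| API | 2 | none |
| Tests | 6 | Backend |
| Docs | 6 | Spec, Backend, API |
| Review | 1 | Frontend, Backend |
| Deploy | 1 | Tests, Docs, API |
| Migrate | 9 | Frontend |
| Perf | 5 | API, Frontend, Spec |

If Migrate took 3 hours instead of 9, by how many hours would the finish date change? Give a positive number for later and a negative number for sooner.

-4

Critical path before the change: Frontend→Migrate = 7+9 = 16 giving 16 hours.
Migrate is on the critical path; changing it to 3 makes that path 10 hours.
Now Backend→Tests→Deploy = 5+6+1 = 12 is longest, so the finish becomes 12 hours.
Change in finish: 12 − 16 = -4 hours.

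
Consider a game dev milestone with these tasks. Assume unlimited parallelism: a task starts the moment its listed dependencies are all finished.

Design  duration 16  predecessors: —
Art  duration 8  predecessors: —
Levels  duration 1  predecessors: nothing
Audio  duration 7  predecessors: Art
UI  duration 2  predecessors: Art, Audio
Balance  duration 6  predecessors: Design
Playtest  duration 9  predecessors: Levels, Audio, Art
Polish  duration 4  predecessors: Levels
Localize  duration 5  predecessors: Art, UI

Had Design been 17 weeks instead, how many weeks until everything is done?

As given, the longest chain is Art→Audio→Playtest = 8+7+9 = 24, so the finish is 24 weeks.
Design has 2 weeks of float (longest path through it is 22).
The critical path is still Art→Audio→Playtest; finish is now 24 weeks.

24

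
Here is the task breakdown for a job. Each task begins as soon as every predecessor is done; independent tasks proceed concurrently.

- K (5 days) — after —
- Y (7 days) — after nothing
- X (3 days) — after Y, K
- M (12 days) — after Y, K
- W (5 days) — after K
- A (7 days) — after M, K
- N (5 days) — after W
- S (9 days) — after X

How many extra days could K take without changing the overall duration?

2

Critical path: Y→M→A = 7+12+7 = 26, so the finish is 26 days.
Longest path through K: 24 days (earliest finish 5, latest finish 7).
Float = 26 − 24 = 2.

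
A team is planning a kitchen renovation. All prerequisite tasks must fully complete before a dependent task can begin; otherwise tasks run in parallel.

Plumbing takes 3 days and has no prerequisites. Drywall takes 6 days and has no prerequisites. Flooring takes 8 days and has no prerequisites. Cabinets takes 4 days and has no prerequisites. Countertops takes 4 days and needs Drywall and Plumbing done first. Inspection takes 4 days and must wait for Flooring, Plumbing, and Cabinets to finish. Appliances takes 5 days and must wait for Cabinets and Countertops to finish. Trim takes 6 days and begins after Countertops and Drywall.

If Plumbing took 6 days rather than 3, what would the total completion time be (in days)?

16

Actual critical path: Drywall→Countertops→Trim = 6+4+6 = 16 ⇒ 16 days.
Plumbing is off the critical path — its longest chain is 13 days, giving 3 of slack.
Now Plumbing→Countertops→Trim = 6+4+6 = 16 is longest, so the finish becomes 16 days.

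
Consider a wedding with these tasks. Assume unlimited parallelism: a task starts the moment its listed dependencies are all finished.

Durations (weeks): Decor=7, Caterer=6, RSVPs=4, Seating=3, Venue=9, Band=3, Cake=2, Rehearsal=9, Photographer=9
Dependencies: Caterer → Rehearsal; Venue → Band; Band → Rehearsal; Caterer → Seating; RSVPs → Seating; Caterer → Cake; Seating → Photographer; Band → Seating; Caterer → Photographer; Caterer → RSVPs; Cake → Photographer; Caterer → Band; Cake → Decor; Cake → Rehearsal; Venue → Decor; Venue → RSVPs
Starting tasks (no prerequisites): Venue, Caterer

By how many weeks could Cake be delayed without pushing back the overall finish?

8

Critical path: Venue→RSVPs→Seating→Photographer = 9+4+3+9 = 25, so the finish is 25 weeks.
Cake finishes as early as 8 and must finish by 16.
So Cake can slip 16 − 8 = 8 weeks.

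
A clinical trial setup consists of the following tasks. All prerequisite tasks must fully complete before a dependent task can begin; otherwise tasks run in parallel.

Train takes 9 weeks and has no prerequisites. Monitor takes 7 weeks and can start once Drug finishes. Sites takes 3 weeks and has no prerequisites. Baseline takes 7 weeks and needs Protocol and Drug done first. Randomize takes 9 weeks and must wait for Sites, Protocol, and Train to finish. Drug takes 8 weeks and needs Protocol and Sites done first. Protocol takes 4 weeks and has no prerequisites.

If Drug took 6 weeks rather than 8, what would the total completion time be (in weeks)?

18

Critical path before the change: Protocol→Drug→Baseline = 4+8+7 = 19 giving 19 weeks.
Since Drug is critical, the -2 change carries straight to that chain (now 17 weeks).
Now Train→Randomize = 9+9 = 18 is longest, so the finish becomes 18 weeks.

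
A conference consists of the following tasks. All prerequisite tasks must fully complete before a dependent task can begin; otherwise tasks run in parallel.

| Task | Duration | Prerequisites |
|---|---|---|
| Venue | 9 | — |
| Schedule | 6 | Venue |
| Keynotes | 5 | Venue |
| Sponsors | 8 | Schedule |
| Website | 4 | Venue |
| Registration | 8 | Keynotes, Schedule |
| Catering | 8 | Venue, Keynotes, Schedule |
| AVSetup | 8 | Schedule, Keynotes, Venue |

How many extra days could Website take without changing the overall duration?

10

Venue→Schedule→Sponsors = 9+6+8 = 23 sets the makespan at 23 days.
Longest path through Website: 13 days (earliest finish 13, latest finish 23).
Float = 23 − 13 = 10.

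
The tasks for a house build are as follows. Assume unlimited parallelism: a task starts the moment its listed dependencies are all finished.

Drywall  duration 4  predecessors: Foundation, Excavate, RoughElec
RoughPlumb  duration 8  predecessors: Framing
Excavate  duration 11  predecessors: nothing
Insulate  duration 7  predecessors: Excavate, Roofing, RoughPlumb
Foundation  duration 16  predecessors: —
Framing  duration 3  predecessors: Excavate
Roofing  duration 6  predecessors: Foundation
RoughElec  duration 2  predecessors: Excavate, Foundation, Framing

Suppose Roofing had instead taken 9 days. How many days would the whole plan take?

32

Actual critical path: Foundation→Roofing→Insulate = 16+6+7 = 29 ⇒ 29 days.
Roofing is on the critical path; changing it to 9 makes that path 32 days.
That remains the longest chain; total 32 days.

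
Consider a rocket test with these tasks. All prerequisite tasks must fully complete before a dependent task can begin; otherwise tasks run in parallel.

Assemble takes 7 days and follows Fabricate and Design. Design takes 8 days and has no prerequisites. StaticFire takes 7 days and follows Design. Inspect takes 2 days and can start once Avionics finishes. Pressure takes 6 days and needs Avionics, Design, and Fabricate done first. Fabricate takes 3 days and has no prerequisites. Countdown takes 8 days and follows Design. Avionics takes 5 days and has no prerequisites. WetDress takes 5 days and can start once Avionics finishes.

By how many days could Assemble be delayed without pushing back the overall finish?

Critical path: Design→Countdown = 8+8 = 16, so the finish is 16 days.
Assemble finishes as early as 15 and must finish by 16.
Float = 16 − 15 = 1.

1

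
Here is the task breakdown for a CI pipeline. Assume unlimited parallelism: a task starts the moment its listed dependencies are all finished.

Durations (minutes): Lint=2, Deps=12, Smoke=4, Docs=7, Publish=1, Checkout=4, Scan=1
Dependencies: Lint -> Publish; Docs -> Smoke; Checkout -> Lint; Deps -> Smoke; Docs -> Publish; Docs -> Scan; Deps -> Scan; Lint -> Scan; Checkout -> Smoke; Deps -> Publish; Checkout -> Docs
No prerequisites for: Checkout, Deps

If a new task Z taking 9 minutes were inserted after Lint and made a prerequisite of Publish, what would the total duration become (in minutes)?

16

Originally the schedule takes 16 minutes.
With Z inserted, Publish now waits for max(Deps, Docs, Lint, Z).
New critical path: Checkout→Lint→Z→Publish = 4+2+9+1 = 16 ⇒ 16 minutes.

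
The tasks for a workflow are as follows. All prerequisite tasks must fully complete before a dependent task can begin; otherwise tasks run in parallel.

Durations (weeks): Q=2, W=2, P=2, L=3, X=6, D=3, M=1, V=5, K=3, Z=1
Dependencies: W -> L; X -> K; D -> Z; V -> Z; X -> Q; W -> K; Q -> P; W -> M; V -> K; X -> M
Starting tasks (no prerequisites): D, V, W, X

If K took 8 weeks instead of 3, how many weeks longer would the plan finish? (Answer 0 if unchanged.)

Actual critical path: X→Q→P = 6+2+2 = 10 ⇒ 10 weeks.
K has 1 week of float (longest path through it is 9).
New critical path: X→K = 6+8 = 14 ⇒ 14 weeks.
Change in finish: 14 − 10 = +4 weeks.

4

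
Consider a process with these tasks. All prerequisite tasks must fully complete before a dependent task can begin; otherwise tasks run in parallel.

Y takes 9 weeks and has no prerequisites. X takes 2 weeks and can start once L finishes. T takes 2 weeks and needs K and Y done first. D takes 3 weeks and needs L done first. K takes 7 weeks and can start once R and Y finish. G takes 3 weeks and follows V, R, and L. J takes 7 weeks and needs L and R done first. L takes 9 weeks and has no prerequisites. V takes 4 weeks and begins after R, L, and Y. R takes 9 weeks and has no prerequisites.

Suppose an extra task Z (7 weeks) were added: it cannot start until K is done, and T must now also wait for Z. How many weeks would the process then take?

25

Originally the process takes 18 weeks.
With Z inserted, T now waits for max(K, Y, Z).
New critical path: R→K→Z→T = 9+7+7+2 = 25 ⇒ 25 weeks.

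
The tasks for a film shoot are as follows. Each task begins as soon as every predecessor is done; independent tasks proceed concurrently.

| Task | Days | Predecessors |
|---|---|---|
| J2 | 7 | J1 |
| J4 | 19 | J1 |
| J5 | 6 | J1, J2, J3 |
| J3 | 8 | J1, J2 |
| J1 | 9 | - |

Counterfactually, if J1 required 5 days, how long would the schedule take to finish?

The binding path is J1→J2→J3→J5 = 9+7+8+6 = 30; finish at 30 days.
J1 lies on that path, so at 5 days the path becomes 26 days.
The critical path is still J1→J2→J3→J5; finish is now 26 days.

26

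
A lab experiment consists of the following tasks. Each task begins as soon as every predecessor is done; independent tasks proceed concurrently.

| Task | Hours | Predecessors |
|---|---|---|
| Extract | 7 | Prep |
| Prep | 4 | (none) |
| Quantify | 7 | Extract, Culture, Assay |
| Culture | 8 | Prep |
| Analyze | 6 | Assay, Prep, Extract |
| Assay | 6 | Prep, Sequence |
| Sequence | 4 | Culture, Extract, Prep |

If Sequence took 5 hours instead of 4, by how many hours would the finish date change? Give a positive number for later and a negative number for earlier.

The binding path is Prep→Culture→Sequence→Assay→Quantify = 4+8+4+6+7 = 29; finish at 29 hours.
Since Sequence is critical, the +1 change carries straight to that chain (now 30 hours).
No other chain overtakes it, so the finish is 30 hours.
Change in finish: 30 − 29 = +1 hours.

1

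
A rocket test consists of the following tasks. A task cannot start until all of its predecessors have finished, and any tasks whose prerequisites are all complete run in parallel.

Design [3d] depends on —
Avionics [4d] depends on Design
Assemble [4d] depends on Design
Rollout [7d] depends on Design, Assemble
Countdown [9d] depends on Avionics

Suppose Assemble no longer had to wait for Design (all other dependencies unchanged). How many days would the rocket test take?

16

With the dependency in place, Design→Avionics→Countdown = 3+4+9 = 16 sets the finish at 16 days.
Without Design→Assemble, Assemble's earliest start moves from 3 to 0.
The longest chain is now Design→Avionics→Countdown = 3+4+9 = 16, so the rocket test takes 16 days.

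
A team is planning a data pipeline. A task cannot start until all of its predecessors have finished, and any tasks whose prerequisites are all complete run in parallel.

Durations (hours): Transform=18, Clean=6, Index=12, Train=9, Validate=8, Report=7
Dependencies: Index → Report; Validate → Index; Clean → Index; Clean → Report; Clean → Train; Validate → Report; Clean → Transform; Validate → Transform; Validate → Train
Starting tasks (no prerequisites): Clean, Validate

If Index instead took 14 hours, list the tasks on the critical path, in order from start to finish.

Critical path before the change: Validate→Index→Report = 8+12+7 = 27 giving 27 hours.
Since Index is critical, the +2 change carries straight to that chain (now 29 hours).
No other chain overtakes it, so the finish is 29 hours.

Validate, Index, Report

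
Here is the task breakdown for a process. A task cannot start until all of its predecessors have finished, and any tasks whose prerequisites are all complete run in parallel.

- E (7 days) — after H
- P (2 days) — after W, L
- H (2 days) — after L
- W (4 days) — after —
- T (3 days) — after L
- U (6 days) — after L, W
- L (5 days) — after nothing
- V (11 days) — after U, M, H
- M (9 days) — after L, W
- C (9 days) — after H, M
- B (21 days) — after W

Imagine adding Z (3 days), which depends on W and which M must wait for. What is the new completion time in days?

Originally the plan takes 25 days.
With Z inserted, M now waits for max(L, W, Z).
New critical path: W→Z→M→V = 4+3+9+11 = 27 ⇒ 27 days.

27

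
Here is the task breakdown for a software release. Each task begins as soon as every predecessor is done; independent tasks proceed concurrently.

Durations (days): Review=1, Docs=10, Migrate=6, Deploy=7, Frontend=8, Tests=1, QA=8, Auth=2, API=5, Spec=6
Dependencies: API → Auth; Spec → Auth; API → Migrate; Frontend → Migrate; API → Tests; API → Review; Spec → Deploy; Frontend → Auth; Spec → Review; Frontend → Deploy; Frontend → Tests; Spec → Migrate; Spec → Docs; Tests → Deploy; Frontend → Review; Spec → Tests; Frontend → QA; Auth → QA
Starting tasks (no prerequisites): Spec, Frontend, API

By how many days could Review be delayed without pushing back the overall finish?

Frontend→Auth→QA = 8+2+8 = 18 sets the makespan at 18 days.
The longest chain containing Review totals 9 days.
Slack of Review = 17 − 8 = 9 days.

9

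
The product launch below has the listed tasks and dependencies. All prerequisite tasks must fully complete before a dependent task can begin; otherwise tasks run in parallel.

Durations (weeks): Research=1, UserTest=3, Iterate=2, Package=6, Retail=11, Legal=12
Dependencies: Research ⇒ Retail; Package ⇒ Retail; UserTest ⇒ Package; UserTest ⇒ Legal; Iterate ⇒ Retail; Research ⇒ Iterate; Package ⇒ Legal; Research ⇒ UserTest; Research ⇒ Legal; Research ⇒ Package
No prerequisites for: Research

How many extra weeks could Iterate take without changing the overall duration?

Critical path: Research→UserTest→Package→Legal = 1+3+6+12 = 22, so the finish is 22 weeks.
The longest chain containing Iterate totals 14 weeks.
Slack of Iterate = 9 − 1 = 8 weeks.

8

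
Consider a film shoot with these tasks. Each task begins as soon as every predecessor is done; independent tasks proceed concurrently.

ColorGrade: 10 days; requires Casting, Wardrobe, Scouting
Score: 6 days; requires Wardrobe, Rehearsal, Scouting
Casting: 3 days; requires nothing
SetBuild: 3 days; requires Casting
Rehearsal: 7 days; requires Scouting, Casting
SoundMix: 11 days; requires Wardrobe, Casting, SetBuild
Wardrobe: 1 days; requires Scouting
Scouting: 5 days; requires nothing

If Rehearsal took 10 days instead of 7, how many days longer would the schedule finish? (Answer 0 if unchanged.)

Actual critical path: Scouting→Rehearsal→Score = 5+7+6 = 18 ⇒ 18 days.
Rehearsal lies on that path, so at 10 days the path becomes 21 days.
The critical path is still Scouting→Rehearsal→Score; finish is now 21 days.
Change in finish: 21 − 18 = +3 days.

3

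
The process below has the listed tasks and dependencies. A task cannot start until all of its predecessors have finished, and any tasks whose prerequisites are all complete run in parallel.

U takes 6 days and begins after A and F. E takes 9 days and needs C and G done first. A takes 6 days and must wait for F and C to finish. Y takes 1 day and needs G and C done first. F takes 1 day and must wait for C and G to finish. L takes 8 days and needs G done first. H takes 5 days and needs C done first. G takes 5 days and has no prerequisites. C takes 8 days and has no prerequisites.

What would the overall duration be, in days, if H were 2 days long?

21

As given, the longest chain is C→F→A→U = 8+1+6+6 = 21, so the finish is 21 days.
H is off the critical path — its longest chain is 13 days, giving 8 of slack.
That remains the longest chain; total 21 days.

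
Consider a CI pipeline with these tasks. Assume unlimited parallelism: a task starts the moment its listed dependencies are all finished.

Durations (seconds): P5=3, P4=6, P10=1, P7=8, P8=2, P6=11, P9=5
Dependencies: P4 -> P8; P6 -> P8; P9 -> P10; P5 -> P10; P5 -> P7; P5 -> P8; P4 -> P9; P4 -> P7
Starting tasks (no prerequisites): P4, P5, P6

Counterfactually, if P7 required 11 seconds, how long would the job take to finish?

Baseline: P4→P7 = 6+8 = 14 → 14 seconds.
P7 lies on that path, so at 11 seconds the path becomes 17 seconds.
The critical path is still P4→P7; finish is now 17 seconds.

17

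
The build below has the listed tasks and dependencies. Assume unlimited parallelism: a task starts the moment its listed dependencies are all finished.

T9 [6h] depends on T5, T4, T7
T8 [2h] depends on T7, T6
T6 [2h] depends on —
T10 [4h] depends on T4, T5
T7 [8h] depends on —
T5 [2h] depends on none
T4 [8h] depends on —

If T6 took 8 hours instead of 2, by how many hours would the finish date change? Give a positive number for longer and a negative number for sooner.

0

Critical path before the change: T4→T9 = 8+6 = 14 giving 14 hours.
The longest path through T6 is only 4 hours, so T6 has float 10.
No other chain overtakes it, so the finish is 14 hours.
Change in finish: 14 − 14 = +0 hours.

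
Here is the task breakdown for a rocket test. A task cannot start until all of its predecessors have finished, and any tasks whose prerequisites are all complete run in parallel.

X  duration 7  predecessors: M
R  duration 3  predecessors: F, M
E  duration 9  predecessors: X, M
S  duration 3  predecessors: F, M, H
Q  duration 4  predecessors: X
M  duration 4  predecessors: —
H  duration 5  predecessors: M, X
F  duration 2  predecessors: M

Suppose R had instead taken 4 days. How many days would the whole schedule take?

20

As given, the longest chain is M→X→E = 4+7+9 = 20, so the finish is 20 days.
The longest path through R is only 9 days, so R has float 11.
The critical path is still M→X→E; finish is now 20 days.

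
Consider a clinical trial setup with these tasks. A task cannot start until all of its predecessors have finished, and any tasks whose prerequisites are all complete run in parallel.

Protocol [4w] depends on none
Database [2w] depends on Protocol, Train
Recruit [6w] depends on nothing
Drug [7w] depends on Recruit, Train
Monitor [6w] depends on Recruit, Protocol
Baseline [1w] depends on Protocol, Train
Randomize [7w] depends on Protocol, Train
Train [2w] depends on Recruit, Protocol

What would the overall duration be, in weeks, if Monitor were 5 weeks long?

Actual critical path: Recruit→Train→Randomize = 6+2+7 = 15 ⇒ 15 weeks.
Monitor is off the critical path — its longest chain is 12 weeks, giving 3 of slack.
That remains the longest chain; total 15 weeks.

15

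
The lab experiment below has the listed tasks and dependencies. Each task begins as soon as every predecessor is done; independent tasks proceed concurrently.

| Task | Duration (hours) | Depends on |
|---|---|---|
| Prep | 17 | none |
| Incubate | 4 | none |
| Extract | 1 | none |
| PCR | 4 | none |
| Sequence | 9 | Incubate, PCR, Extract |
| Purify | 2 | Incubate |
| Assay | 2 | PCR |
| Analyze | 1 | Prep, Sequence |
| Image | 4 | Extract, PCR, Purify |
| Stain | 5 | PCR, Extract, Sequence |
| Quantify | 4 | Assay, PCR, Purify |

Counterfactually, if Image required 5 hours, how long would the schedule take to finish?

Critical path before the change: Prep→Analyze = 17+1 = 18 giving 18 hours.
The longest path through Image is only 10 hours, so Image has float 8.
That remains the longest chain; total 18 hours.

18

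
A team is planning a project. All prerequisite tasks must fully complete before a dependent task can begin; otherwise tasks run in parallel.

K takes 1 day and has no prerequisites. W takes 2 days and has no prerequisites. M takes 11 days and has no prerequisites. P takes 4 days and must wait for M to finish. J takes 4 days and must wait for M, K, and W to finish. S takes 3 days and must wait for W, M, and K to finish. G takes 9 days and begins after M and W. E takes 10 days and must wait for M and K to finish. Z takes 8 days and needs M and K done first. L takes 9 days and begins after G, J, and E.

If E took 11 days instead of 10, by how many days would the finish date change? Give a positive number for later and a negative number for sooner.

1

Actual critical path: M→E→L = 11+10+9 = 30 ⇒ 30 days.
E lies on that path, so at 11 days the path becomes 31 days.
That remains the longest chain; total 31 days.
Change in finish: 31 − 30 = +1 days.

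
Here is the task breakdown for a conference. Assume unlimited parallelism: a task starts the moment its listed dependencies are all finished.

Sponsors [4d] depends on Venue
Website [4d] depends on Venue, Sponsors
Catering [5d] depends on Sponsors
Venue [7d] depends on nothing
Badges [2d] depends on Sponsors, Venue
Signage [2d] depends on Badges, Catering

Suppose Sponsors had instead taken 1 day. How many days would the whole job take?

As given, the longest chain is Venue→Sponsors→Catering→Signage = 7+4+5+2 = 18, so the finish is 18 days.
Sponsors is on the critical path; changing it to 1 makes that path 15 days.
No other chain overtakes it, so the finish is 15 days.

15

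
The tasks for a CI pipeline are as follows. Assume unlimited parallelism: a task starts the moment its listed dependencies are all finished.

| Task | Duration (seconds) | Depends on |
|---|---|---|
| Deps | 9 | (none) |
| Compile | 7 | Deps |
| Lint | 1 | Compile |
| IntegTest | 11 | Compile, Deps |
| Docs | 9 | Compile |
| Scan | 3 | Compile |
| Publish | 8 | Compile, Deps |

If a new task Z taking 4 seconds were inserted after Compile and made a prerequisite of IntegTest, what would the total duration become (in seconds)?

31

Originally the project takes 27 seconds.
With Z inserted, IntegTest now waits for max(Compile, Deps, Z).
New critical path: Deps→Compile→Z→IntegTest = 9+7+4+11 = 31 ⇒ 31 seconds.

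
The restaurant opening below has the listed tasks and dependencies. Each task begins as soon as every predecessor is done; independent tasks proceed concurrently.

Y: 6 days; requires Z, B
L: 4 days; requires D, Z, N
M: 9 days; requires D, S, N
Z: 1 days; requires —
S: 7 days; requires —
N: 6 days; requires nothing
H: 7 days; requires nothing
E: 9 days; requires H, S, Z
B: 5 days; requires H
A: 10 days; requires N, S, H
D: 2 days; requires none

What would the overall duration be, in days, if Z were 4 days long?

The binding path is H→B→Y = 7+5+6 = 18; finish at 18 days.
The longest path through Z is only 10 days, so Z has float 8.
No other chain overtakes it, so the finish is 18 days.

18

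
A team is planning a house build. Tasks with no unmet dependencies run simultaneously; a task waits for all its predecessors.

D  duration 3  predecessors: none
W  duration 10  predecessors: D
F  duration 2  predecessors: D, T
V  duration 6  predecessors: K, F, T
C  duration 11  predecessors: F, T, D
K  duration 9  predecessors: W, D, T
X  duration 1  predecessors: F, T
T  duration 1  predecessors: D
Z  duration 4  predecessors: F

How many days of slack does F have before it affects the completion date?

11

The longest chain is D→W→K→V = 3+10+9+6 = 28; overall finish 28 days.
Longest path through F: 17 days (earliest finish 6, latest finish 17).
Float = 28 − 17 = 11.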